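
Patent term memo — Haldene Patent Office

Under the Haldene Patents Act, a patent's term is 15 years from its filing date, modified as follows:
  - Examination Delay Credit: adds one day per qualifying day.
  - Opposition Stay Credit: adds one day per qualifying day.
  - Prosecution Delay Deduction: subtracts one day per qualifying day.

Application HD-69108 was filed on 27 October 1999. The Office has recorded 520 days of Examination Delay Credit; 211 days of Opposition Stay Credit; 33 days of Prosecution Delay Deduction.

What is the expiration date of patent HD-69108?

Base term: filing date + 15 years → 27 October 2014.
Examination Delay Credit: +520 days → 30 March 2016.
Opposition Stay Credit: +211 days → 27 October 2016.
Prosecution Delay Deduction: −33 days → 24 September 2016.

2016-09-24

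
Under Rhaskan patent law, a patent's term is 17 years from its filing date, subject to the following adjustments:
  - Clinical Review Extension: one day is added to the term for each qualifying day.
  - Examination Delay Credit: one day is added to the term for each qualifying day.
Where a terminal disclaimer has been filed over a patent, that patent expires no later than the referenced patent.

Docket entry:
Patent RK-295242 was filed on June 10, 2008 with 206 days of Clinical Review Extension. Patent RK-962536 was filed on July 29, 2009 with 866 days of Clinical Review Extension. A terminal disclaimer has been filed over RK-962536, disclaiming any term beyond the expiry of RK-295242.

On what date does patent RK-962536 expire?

Natural term of RK-962536:
  Base: filing + 17 years → 29 July 2026.
  Clinical Review Extension: +866 days → 11 December 2028.
Expiry of referenced patent RK-295242:
  Base: filing + 17 years → 10 June 2025.
  Clinical Review Extension: +206 days → 2 January 2026.
Terminal disclaimer: RK-962536 expires on the earlier of 11 December 2028 and 2 January 2026.

2026-01-02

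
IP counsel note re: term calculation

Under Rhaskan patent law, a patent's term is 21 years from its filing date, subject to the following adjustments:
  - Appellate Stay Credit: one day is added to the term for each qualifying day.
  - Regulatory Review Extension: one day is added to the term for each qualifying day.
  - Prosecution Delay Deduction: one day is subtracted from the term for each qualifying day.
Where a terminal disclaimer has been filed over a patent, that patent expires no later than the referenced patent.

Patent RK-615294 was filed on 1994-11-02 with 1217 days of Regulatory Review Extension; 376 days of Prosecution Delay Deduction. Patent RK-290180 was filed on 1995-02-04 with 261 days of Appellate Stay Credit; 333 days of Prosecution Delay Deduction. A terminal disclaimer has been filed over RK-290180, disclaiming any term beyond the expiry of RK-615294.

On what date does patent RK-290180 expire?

Natural term of RK-290180:
  Base: filing + 21 years → 4 February 2016.
  Appellate Stay Credit: +261 days → 22 October 2016.
  Prosecution Delay Deduction: −333 days → 24 November 2015.
Expiry of referenced patent RK-615294:
  Base: filing + 21 years → 2 November 2015.
  Regulatory Review Extension: +1217 days → 3 March 2019.
  Prosecution Delay Deduction: −376 days → 20 February 2018.
Terminal disclaimer: RK-290180 expires on the earlier of 24 November 2015 and 20 February 2018.

November 24, 2015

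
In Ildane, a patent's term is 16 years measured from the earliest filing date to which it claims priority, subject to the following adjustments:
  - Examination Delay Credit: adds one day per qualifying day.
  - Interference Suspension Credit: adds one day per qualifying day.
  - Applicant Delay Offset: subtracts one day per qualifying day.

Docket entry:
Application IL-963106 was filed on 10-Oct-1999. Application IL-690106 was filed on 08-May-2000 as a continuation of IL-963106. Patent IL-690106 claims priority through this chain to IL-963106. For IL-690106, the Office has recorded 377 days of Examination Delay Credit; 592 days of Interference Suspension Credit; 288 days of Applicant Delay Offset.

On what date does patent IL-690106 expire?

Earliest priority filing: 10 October 1999.
Base term: 10 October 1999 + 16 years → 10 October 2015.
Examination Delay Credit: +377 days → 21 October 2016.
Interference Suspension Credit: +592 days → 5 June 2018.
Applicant Delay Offset: −288 days → 21 August 2017.

2017-08-21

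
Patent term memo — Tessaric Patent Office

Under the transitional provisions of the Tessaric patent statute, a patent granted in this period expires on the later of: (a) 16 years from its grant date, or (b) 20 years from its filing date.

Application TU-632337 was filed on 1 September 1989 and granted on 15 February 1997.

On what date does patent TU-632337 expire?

(a) grant + 16 years → 15 February 2013.
(b) filing + 20 years → 1 September 2009.
Later of the two: 15 February 2013.

2013-02-15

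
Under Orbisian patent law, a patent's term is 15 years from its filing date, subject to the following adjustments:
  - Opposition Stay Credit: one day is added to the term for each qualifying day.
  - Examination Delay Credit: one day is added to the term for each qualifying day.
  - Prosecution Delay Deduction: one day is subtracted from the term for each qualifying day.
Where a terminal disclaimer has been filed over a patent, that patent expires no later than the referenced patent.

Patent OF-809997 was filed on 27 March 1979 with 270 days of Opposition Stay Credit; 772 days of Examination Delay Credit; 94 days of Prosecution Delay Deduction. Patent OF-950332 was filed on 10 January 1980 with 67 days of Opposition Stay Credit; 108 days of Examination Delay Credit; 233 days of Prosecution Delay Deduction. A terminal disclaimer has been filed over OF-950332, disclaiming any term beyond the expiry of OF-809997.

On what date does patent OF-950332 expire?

Natural term of OF-950332:
  Base: filing + 15 years → 10 January 1995.
  Opposition Stay Credit: +67 days → 18 March 1995.
  Examination Delay Credit: +108 days → 4 July 1995.
  Prosecution Delay Deduction: −233 days → 13 November 1994.
Expiry of referenced patent OF-809997:
  Base: filing + 15 years → 27 March 1994.
  Opposition Stay Credit: +270 days → 22 December 1994.
  Examination Delay Credit: +772 days → 1 February 1997.
  Prosecution Delay Deduction: −94 days → 30 October 1996.
Terminal disclaimer: OF-950332 expires on the earlier of 13 November 1994 and 30 October 1996.

November 13, 1994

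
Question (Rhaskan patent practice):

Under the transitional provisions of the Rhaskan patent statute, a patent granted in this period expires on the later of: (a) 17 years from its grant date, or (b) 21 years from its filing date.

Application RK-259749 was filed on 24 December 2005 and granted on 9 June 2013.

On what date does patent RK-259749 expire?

2030-06-09

(a) grant + 17 years → 9 June 2030.
(b) filing + 21 years → 24 December 2026.
Later of the two: 9 June 2030.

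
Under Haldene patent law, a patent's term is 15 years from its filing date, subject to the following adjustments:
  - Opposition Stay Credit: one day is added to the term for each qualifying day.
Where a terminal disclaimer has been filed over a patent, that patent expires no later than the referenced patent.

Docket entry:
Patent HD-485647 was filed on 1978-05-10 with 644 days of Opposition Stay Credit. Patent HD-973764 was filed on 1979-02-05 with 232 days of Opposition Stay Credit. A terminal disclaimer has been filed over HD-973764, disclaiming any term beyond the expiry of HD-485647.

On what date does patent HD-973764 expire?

Natural term of HD-973764:
  Base: filing + 15 years → 5 February 1994.
  Opposition Stay Credit: +232 days → 25 September 1994.
Expiry of referenced patent HD-485647:
  Base: filing + 15 years → 10 May 1993.
  Opposition Stay Credit: +644 days → 13 February 1995.
Terminal disclaimer: HD-973764 expires on the earlier of 25 September 1994 and 13 February 1995.

September 25, 1994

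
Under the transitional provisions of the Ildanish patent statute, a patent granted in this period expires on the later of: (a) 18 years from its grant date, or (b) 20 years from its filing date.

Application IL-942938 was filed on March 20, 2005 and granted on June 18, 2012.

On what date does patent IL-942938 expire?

(a) grant + 18 years → 18 June 2030.
(b) filing + 20 years → 20 March 2025.
Later of the two: 18 June 2030.

2030-06-18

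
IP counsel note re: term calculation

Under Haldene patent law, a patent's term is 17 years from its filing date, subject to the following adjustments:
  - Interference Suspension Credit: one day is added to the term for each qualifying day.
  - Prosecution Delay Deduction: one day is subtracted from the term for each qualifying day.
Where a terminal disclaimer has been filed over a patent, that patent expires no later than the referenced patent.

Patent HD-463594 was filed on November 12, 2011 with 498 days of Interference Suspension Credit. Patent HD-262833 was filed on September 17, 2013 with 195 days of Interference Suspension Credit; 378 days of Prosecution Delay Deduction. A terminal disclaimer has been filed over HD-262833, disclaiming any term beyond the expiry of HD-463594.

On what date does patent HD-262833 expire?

Natural term of HD-262833:
  Base: filing + 17 years → 17 September 2030.
  Interference Suspension Credit: +195 days → 31 March 2031.
  Prosecution Delay Deduction: −378 days → 18 March 2030.
Expiry of referenced patent HD-463594:
  Base: filing + 17 years → 12 November 2028.
  Interference Suspension Credit: +498 days → 25 March 2030.
Terminal disclaimer: HD-262833 expires on the earlier of 18 March 2030 and 25 March 2030.

March 18, 2030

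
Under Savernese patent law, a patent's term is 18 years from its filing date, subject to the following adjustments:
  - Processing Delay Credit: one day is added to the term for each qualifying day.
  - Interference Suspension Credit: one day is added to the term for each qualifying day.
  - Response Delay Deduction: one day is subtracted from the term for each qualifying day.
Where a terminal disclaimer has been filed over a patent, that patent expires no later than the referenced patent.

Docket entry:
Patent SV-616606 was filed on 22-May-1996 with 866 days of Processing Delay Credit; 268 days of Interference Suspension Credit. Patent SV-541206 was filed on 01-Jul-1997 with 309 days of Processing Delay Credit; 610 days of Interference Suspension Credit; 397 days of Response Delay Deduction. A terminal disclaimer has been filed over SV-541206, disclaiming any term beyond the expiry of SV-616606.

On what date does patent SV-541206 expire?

December 4, 2016

Natural term of SV-541206:
  Base: filing + 18 years → 1 July 2015.
  Processing Delay Credit: +309 days → 5 May 2016.
  Interference Suspension Credit: +610 days → 5 January 2018.
  Response Delay Deduction: −397 days → 4 December 2016.
Expiry of referenced patent SV-616606:
  Base: filing + 18 years → 22 May 2014.
  Processing Delay Credit: +866 days → 4 October 2016.
  Interference Suspension Credit: +268 days → 29 June 2017.
Terminal disclaimer: SV-541206 expires on the earlier of 4 December 2016 and 29 June 2017.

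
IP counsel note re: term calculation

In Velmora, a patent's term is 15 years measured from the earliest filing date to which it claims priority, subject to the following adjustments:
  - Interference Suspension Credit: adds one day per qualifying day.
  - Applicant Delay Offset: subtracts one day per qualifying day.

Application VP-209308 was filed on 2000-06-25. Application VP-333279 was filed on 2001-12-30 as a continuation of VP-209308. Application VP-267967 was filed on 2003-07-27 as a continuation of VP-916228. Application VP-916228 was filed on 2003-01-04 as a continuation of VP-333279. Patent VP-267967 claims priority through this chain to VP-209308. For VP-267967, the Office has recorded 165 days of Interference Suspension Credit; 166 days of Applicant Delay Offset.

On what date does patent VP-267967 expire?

2015-06-24

Earliest priority filing: 25 June 2000.
Base term: 25 June 2000 + 15 years → 25 June 2015.
Interference Suspension Credit: +165 days → 7 December 2015.
Applicant Delay Offset: −166 days → 24 June 2015.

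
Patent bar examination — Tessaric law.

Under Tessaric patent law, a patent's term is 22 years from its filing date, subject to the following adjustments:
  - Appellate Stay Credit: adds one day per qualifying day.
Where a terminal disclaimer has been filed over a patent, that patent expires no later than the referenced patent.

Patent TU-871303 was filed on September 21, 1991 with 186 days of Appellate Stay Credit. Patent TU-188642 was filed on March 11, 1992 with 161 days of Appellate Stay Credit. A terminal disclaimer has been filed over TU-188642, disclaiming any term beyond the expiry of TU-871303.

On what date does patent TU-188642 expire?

March 26, 2014

Natural term of TU-188642:
  Base: filing + 22 years → 11 March 2014.
  Appellate Stay Credit: +161 days → 19 August 2014.
Expiry of referenced patent TU-871303:
  Base: filing + 22 years → 21 September 2013.
  Appellate Stay Credit: +186 days → 26 March 2014.
Terminal disclaimer: TU-188642 expires on the earlier of 19 August 2014 and 26 March 2014.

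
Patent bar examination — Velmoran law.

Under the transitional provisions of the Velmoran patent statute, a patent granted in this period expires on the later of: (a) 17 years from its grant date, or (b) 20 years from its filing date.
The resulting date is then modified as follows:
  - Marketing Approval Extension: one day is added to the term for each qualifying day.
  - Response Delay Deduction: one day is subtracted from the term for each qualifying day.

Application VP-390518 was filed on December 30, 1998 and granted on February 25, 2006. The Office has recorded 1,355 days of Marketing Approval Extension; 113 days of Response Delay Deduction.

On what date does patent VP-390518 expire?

July 21, 2026

(a) grant + 17 years → 25 February 2023.
(b) filing + 20 years → 30 December 2018.
Later of the two: 25 February 2023.
Marketing Approval Extension: +1355 days → 11 November 2026.
Response Delay Deduction: −113 days → 21 July 2026.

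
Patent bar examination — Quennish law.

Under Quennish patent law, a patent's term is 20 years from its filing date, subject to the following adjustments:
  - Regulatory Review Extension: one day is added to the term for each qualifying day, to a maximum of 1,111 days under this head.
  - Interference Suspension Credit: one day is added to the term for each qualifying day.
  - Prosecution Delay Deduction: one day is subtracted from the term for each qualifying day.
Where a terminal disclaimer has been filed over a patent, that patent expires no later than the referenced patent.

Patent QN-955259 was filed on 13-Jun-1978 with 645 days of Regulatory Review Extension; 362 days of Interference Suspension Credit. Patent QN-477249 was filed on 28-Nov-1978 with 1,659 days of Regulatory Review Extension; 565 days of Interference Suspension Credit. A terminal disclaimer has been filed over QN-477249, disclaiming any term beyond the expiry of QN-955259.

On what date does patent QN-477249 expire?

March 16, 2001

Natural term of QN-477249:
  Base: filing + 20 years → 28 November 1998.
  Regulatory Review Extension: 1659 days claimed exceeds the 1111-day cap, so +1111 days → 13 December 2001.
  Interference Suspension Credit: +565 days → 1 July 2003.
Expiry of referenced patent QN-955259:
  Base: filing + 20 years → 13 June 1998.
  Regulatory Review Extension: 645 days (within the 1111-day cap) → +645 days → 19 March 2000.
  Interference Suspension Credit: +362 days → 16 March 2001.
Terminal disclaimer: QN-477249 expires on the earlier of 1 July 2003 and 16 March 2001.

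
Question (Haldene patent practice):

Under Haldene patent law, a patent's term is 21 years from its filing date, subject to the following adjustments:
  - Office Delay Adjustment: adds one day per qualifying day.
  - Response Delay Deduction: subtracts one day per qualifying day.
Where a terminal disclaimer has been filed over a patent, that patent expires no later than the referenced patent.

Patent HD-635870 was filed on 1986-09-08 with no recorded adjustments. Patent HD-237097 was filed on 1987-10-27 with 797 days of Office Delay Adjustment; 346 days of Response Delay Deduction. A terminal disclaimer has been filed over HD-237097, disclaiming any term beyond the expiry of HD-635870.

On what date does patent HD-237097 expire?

Natural term of HD-237097:
  Base: filing + 21 years → 27 October 2008.
  Office Delay Adjustment: +797 days → 2 January 2011.
  Response Delay Deduction: −346 days → 21 January 2010.
Expiry of referenced patent HD-635870:
  Base: filing + 21 years → 8 September 2007.
Terminal disclaimer: HD-237097 expires on the earlier of 21 January 2010 and 8 September 2007.

September 8, 2007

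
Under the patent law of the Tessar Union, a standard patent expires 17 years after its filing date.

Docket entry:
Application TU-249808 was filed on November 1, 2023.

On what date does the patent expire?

Filing date + 17 years → 1 November 2040.

November 1, 2040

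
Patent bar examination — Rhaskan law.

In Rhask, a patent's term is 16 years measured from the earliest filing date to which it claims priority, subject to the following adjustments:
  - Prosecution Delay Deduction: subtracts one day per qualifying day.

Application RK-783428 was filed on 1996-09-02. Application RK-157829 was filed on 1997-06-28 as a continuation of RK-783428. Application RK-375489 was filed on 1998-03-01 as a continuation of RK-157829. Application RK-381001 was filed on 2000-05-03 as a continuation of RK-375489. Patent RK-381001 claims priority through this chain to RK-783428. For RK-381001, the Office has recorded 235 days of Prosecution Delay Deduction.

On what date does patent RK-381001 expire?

2012-01-11

Earliest priority filing: 2 September 1996.
Base term: 2 September 1996 + 16 years → 2 September 2012.
Prosecution Delay Deduction: −235 days → 11 January 2012.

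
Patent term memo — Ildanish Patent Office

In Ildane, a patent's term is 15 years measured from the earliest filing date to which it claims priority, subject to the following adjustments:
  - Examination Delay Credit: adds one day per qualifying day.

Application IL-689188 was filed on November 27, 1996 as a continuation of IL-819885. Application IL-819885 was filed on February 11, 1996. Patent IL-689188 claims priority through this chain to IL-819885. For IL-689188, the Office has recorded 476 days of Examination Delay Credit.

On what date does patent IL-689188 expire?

June 1, 2012

Earliest priority filing: 11 February 1996.
Base term: 11 February 1996 + 15 years → 11 February 2011.
Examination Delay Credit: +476 days → 1 June 2012.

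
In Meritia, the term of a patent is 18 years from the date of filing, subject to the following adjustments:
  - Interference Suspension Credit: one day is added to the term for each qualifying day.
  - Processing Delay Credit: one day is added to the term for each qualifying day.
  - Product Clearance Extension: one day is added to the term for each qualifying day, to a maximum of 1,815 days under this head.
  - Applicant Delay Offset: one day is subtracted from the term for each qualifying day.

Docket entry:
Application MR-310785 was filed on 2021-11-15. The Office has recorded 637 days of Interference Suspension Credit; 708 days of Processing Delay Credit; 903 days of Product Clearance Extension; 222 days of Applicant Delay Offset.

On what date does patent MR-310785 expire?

2045-06-02

Base term: filing date + 18 years → 15 November 2039.
Interference Suspension Credit: +637 days → 13 August 2041.
Processing Delay Credit: +708 days → 22 July 2043.
Product Clearance Extension: 903 days (within the 1815-day cap) → +903 days → 10 January 2046.
Applicant Delay Offset: −222 days → 2 June 2045.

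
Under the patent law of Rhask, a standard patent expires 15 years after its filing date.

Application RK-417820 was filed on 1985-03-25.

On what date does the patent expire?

2000-03-25

Filing date + 15 years → 25 March 2000.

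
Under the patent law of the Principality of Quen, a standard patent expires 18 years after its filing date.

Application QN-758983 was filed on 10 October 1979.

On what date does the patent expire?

1997-10-10

Filing date + 18 years → 10 October 1997.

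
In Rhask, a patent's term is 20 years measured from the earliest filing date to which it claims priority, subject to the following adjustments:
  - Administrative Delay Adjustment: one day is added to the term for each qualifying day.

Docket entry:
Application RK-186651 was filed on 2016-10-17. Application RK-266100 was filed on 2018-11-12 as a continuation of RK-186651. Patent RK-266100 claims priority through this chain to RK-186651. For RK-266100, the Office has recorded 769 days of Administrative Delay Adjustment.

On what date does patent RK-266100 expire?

2038-11-25

Earliest priority filing: 17 October 2016.
Base term: 17 October 2016 + 20 years → 17 October 2036.
Administrative Delay Adjustment: +769 days → 25 November 2038.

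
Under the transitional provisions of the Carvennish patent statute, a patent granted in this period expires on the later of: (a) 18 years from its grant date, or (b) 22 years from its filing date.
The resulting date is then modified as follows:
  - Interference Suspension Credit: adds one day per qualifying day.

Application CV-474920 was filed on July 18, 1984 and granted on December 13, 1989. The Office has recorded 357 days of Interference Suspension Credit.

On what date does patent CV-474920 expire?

2008-12-04

(a) grant + 18 years → 13 December 2007.
(b) filing + 22 years → 18 July 2006.
Later of the two: 13 December 2007.
Interference Suspension Credit: +357 days → 4 December 2008.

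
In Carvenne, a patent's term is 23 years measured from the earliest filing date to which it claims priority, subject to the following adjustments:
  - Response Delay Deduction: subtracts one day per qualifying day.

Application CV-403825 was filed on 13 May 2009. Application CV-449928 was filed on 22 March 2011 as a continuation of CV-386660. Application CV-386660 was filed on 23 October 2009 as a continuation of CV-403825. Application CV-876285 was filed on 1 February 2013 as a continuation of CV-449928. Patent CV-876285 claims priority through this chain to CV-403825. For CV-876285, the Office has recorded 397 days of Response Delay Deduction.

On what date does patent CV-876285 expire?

April 12, 2031

Earliest priority filing: 13 May 2009.
Base term: 13 May 2009 + 23 years → 13 May 2032.
Response Delay Deduction: −397 days → 12 April 2031.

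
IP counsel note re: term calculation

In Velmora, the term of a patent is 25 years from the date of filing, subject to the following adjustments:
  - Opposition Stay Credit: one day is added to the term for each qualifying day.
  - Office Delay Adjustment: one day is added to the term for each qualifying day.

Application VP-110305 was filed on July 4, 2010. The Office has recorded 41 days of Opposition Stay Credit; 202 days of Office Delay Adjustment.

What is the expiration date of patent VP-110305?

Base term: filing date + 25 years → 4 July 2035.
Opposition Stay Credit: +41 days → 14 August 2035.
Office Delay Adjustment: +202 days → 3 March 2036.

2036-03-03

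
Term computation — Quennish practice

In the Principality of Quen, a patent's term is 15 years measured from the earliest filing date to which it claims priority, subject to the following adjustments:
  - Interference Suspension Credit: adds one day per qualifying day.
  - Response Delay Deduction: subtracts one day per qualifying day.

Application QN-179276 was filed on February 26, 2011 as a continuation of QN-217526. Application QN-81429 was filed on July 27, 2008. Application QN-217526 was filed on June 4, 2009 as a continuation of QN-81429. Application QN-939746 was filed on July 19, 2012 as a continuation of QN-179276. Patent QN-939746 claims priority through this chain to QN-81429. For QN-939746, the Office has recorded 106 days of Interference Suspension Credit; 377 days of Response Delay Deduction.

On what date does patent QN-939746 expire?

October 29, 2022

Earliest priority filing: 27 July 2008.
Base term: 27 July 2008 + 15 years → 27 July 2023.
Interference Suspension Credit: +106 days → 10 November 2023.
Response Delay Deduction: −377 days → 29 October 2022.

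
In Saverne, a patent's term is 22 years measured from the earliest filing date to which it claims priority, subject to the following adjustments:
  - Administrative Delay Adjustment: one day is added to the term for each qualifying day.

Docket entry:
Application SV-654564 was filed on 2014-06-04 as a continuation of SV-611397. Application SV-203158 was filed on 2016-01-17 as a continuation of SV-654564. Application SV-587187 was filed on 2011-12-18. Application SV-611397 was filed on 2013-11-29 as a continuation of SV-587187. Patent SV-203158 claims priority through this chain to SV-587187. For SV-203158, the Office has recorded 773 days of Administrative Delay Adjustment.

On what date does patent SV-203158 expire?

Earliest priority filing: 18 December 2011.
Base term: 18 December 2011 + 22 years → 18 December 2033.
Administrative Delay Adjustment: +773 days → 30 January 2036.

2036-01-30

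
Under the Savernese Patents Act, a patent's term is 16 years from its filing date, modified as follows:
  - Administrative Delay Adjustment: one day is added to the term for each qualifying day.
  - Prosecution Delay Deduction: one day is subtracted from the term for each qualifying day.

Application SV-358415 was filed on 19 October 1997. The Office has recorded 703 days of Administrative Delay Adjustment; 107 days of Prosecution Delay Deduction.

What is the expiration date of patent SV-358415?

Base term: filing date + 16 years → 19 October 2013.
Administrative Delay Adjustment: +703 days → 22 September 2015.
Prosecution Delay Deduction: −107 days → 7 June 2015.

June 7, 2015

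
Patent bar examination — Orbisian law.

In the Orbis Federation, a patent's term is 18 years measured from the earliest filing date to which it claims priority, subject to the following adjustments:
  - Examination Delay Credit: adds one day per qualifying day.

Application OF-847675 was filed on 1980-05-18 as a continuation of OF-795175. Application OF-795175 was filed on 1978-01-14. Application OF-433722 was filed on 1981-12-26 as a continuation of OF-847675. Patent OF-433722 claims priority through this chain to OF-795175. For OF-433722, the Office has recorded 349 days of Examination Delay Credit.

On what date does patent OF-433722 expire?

Earliest priority filing: 14 January 1978.
Base term: 14 January 1978 + 18 years → 14 January 1996.
Examination Delay Credit: +349 days → 28 December 1996.

December 28, 1996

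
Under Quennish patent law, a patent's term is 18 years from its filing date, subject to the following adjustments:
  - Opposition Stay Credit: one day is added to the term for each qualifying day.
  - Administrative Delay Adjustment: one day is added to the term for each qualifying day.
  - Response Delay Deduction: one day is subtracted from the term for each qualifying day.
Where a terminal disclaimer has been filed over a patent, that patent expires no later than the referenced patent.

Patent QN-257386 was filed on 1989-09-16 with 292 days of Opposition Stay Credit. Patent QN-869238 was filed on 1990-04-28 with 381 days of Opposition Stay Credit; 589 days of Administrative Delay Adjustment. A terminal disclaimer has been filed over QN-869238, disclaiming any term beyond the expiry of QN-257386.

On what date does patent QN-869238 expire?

Natural term of QN-869238:
  Base: filing + 18 years → 28 April 2008.
  Opposition Stay Credit: +381 days → 14 May 2009.
  Administrative Delay Adjustment: +589 days → 24 December 2010.
Expiry of referenced patent QN-257386:
  Base: filing + 18 years → 16 September 2007.
  Opposition Stay Credit: +292 days → 4 July 2008.
Terminal disclaimer: QN-869238 expires on the earlier of 24 December 2010 and 4 July 2008.

2008-07-04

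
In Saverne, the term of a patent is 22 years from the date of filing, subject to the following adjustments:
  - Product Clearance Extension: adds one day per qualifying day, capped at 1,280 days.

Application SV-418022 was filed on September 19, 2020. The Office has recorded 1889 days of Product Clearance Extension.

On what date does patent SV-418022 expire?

Base term: filing date + 22 years → 19 September 2042.
Product Clearance Extension: 1889 days claimed exceeds the 1280-day cap, so +1280 days → 22 March 2046.

2046-03-22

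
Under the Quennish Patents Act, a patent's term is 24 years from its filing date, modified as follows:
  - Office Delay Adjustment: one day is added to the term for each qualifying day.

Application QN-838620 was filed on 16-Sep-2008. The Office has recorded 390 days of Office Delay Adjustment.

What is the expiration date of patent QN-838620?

Base term: filing date + 24 years → 16 September 2032.
Office Delay Adjustment: +390 days → 11 October 2033.

October 11, 2033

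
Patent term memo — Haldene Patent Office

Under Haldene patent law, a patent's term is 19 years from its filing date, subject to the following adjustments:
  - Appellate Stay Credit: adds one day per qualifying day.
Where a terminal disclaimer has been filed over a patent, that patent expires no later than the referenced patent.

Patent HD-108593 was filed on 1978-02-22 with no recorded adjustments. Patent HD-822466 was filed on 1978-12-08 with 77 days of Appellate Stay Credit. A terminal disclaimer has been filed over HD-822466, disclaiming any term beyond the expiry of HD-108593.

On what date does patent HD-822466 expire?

1997-02-22

Natural term of HD-822466:
  Base: filing + 19 years → 8 December 1997.
  Appellate Stay Credit: +77 days → 23 February 1998.
Expiry of referenced patent HD-108593:
  Base: filing + 19 years → 22 February 1997.
Terminal disclaimer: HD-822466 expires on the earlier of 23 February 1998 and 22 February 1997.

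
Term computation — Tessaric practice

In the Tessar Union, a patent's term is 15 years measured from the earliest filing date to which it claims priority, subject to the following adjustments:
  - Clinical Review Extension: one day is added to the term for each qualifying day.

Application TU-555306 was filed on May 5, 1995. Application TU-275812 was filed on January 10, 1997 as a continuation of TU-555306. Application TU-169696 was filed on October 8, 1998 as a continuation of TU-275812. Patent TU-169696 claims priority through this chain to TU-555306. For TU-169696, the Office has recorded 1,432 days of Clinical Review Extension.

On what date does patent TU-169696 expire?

Earliest priority filing: 5 May 1995.
Base term: 5 May 1995 + 15 years → 5 May 2010.
Clinical Review Extension: +1432 days → 6 April 2014.

2014-04-06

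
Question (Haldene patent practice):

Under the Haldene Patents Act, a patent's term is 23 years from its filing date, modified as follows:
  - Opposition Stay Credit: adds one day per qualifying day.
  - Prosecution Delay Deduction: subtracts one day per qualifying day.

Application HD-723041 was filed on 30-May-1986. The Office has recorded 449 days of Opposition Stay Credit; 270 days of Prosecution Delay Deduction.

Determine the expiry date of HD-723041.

Base term: filing date + 23 years → 30 May 2009.
Opposition Stay Credit: +449 days → 22 August 2010.
Prosecution Delay Deduction: −270 days → 25 November 2009.

November 25, 2009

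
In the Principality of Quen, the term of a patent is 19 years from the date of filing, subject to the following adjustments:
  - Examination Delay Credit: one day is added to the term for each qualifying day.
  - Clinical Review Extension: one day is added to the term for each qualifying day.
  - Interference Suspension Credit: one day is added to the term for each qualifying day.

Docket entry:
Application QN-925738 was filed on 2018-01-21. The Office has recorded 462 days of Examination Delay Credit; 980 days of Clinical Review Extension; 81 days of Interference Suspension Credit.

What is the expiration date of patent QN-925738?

Base term: filing date + 19 years → 21 January 2037.
Examination Delay Credit: +462 days → 28 April 2038.
Clinical Review Extension: +980 days → 2 January 2041.
Interference Suspension Credit: +81 days → 24 March 2041.

March 24, 2041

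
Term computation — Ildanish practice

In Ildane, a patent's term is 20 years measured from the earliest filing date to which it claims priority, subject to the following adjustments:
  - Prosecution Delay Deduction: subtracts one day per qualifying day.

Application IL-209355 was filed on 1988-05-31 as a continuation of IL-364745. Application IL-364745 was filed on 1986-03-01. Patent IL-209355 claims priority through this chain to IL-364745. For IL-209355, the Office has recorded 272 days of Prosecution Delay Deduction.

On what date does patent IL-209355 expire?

Earliest priority filing: 1 March 1986.
Base term: 1 March 1986 + 20 years → 1 March 2006.
Prosecution Delay Deduction: −272 days → 2 June 2005.

2005-06-02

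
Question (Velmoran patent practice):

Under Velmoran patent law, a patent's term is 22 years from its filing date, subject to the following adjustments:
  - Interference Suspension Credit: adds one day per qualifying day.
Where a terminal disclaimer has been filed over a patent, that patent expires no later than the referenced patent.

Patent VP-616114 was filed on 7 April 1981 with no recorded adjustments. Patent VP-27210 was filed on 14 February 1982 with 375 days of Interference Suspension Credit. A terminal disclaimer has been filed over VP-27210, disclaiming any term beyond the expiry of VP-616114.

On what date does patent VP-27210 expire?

2003-04-07

Natural term of VP-27210:
  Base: filing + 22 years → 14 February 2004.
  Interference Suspension Credit: +375 days → 23 February 2005.
Expiry of referenced patent VP-616114:
  Base: filing + 22 years → 7 April 2003.
Terminal disclaimer: VP-27210 expires on the earlier of 23 February 2005 and 7 April 2003.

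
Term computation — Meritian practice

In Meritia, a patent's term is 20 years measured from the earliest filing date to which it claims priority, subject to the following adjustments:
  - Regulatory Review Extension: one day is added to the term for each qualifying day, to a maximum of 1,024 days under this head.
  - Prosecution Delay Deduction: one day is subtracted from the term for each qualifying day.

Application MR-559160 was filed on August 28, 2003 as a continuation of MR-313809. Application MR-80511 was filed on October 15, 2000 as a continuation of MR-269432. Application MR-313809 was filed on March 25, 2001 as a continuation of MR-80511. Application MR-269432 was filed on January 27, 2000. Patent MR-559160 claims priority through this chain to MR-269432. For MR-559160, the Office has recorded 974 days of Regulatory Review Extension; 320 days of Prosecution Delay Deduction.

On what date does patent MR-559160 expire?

November 11, 2021

Earliest priority filing: 27 January 2000.
Base term: 27 January 2000 + 20 years → 27 January 2020.
Regulatory Review Extension: 974 days (within the 1024-day cap) → +974 days → 27 September 2022.
Prosecution Delay Deduction: −320 days → 11 November 2021.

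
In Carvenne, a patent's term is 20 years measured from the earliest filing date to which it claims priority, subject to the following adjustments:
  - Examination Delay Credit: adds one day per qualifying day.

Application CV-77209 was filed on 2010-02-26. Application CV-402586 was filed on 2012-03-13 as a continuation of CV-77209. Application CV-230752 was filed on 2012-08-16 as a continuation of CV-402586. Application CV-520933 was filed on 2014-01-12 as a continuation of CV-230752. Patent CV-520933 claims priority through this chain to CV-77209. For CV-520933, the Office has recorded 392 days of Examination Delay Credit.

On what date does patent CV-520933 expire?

Earliest priority filing: 26 February 2010.
Base term: 26 February 2010 + 20 years → 26 February 2030.
Examination Delay Credit: +392 days → 25 March 2031.

March 25, 2031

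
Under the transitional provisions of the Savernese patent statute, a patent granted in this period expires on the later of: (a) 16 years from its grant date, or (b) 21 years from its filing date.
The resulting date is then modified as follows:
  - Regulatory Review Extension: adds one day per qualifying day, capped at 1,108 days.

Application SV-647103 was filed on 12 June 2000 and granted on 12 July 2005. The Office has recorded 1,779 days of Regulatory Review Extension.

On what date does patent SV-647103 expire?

(a) grant + 16 years → 12 July 2021.
(b) filing + 21 years → 12 June 2021.
Later of the two: 12 July 2021.
Regulatory Review Extension: 1779 days claimed exceeds the 1108-day cap, so +1108 days → 24 July 2024.

2024-07-24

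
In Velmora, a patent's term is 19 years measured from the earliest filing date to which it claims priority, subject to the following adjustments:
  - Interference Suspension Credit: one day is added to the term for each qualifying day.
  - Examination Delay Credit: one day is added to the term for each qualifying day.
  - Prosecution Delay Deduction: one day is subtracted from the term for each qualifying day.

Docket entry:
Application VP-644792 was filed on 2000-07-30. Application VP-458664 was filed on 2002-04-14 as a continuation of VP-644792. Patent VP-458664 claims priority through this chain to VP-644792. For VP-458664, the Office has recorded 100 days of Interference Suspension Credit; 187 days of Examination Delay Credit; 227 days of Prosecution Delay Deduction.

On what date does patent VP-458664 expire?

September 28, 2019

Earliest priority filing: 30 July 2000.
Base term: 30 July 2000 + 19 years → 30 July 2019.
Interference Suspension Credit: +100 days → 7 November 2019.
Examination Delay Credit: +187 days → 12 May 2020.
Prosecution Delay Deduction: −227 days → 28 September 2019.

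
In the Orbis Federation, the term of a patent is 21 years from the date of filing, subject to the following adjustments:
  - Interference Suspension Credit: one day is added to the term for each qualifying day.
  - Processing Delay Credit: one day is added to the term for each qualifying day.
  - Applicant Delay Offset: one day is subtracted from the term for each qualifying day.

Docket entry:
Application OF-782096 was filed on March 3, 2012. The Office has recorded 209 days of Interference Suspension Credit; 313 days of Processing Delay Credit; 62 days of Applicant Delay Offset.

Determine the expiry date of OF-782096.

2034-06-06

Base term: filing date + 21 years → 3 March 2033.
Interference Suspension Credit: +209 days → 28 September 2033.
Processing Delay Credit: +313 days → 7 August 2034.
Applicant Delay Offset: −62 days → 6 June 2034.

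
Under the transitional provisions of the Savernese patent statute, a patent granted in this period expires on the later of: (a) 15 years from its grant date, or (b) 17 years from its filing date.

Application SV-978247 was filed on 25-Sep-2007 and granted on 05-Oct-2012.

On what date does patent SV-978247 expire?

(a) grant + 15 years → 5 October 2027.
(b) filing + 17 years → 25 September 2024.
Later of the two: 5 October 2027.

2027-10-05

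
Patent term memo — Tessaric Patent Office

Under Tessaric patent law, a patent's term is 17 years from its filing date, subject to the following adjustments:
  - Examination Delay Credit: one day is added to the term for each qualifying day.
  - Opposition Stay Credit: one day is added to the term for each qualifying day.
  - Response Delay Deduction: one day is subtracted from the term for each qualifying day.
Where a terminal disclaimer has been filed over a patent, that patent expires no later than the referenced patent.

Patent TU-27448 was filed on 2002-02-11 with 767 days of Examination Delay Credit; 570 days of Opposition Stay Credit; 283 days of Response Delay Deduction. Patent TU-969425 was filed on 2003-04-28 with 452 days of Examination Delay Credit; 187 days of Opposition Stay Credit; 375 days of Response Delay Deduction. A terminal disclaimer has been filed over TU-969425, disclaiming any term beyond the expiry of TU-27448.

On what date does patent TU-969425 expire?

Natural term of TU-969425:
  Base: filing + 17 years → 28 April 2020.
  Examination Delay Credit: +452 days → 24 July 2021.
  Opposition Stay Credit: +187 days → 27 January 2022.
  Response Delay Deduction: −375 days → 17 January 2021.
Expiry of referenced patent TU-27448:
  Base: filing + 17 years → 11 February 2019.
  Examination Delay Credit: +767 days → 19 March 2021.
  Opposition Stay Credit: +570 days → 10 October 2022.
  Response Delay Deduction: −283 days → 31 December 2021.
Terminal disclaimer: TU-969425 expires on the earlier of 17 January 2021 and 31 December 2021.

January 17, 2021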